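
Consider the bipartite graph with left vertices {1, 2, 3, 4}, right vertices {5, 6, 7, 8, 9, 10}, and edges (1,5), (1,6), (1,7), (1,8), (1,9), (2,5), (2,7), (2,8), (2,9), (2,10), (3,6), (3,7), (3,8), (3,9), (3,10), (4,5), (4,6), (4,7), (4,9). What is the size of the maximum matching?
4 (matching: (1,9), (2,10), (3,8), (4,7); upper bound min(|L|,|R|) = min(4,6) = 4)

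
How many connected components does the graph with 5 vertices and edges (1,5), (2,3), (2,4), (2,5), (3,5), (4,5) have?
1 (components: {1, 2, 3, 4, 5})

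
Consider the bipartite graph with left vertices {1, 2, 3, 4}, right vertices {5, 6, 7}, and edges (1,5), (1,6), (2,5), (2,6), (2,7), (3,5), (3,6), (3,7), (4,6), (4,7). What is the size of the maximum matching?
3 (matching: (1,6), (2,7), (3,5); upper bound min(|L|,|R|) = min(4,3) = 3)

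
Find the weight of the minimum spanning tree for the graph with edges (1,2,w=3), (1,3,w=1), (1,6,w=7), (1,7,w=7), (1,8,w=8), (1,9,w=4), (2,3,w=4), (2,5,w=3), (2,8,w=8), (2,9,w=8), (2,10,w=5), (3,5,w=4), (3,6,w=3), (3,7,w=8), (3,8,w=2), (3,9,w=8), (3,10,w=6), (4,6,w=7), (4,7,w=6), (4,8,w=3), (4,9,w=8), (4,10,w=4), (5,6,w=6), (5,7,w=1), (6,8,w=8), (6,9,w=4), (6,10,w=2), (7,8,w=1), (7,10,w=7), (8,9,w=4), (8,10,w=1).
18 (MST edges: (1,2,w=3), (1,3,w=1), (1,9,w=4), (3,8,w=2), (4,8,w=3), (5,7,w=1), (6,10,w=2), (7,8,w=1), (8,10,w=1); sum of weights 3 + 1 + 4 + 2 + 3 + 1 + 2 + 1 + 1 = 18)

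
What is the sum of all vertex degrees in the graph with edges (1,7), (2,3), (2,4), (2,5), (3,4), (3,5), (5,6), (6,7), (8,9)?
18 (handshake: sum of degrees = 2|E| = 2 x 9 = 18)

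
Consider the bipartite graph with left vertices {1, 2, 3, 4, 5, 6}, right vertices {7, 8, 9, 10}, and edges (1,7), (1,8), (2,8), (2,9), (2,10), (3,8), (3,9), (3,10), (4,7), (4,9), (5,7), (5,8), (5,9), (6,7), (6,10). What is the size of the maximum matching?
4 (matching: (1,8), (2,10), (3,9), (4,7); upper bound min(|L|,|R|) = min(6,4) = 4)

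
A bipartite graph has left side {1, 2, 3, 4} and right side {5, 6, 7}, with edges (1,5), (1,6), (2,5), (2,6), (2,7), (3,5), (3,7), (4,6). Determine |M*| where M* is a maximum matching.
3 (matching: (1,6), (2,7), (3,5); upper bound min(|L|,|R|) = min(4,3) = 3)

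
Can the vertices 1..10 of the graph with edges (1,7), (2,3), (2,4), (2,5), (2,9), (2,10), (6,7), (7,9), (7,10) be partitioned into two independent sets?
Yes. Partition: {1, 3, 4, 5, 6, 8, 9, 10}, {2, 7}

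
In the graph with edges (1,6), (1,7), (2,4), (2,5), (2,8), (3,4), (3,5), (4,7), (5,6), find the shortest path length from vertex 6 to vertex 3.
2 (path: 6 -> 5 -> 3, 2 edges)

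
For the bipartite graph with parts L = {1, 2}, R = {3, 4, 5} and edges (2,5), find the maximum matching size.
1 (matching: (2,5); upper bound min(|L|,|R|) = min(2,3) = 2)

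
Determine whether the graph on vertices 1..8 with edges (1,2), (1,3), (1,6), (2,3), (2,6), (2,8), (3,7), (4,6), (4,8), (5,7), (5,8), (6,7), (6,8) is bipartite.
No (odd cycle of length 3: 2 -> 1 -> 3 -> 2)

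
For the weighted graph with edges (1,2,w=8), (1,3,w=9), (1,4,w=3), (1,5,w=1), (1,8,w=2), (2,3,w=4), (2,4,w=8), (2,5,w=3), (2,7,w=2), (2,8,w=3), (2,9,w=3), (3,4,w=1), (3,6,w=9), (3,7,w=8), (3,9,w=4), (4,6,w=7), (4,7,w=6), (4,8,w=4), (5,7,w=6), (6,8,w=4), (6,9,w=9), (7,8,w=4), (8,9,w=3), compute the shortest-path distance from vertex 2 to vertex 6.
7 (path: 2 -> 8 -> 6; weights 3 + 4 = 7)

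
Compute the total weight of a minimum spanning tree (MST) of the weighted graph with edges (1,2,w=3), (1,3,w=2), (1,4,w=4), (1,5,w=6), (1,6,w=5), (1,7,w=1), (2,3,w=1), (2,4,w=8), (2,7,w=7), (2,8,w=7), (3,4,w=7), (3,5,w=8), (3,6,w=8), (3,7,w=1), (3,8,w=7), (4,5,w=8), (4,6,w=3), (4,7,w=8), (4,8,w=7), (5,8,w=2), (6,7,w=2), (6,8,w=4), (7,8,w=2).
12 (MST edges: (1,7,w=1), (2,3,w=1), (3,7,w=1), (4,6,w=3), (5,8,w=2), (6,7,w=2), (7,8,w=2); sum of weights 1 + 1 + 1 + 3 + 2 + 2 + 2 = 12)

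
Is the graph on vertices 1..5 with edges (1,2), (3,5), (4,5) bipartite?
Yes. Partition: {1, 3, 4}, {2, 5}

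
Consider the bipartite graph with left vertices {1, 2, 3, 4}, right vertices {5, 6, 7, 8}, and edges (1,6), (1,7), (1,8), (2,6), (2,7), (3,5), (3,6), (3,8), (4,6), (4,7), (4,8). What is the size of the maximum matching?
4 (matching: (1,8), (2,7), (3,5), (4,6); upper bound min(|L|,|R|) = min(4,4) = 4)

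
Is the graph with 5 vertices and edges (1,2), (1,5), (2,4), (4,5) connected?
No, it has 2 components: {1, 2, 4, 5}, {3}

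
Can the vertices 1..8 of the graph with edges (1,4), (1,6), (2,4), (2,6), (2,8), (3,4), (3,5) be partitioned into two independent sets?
Yes. Partition: {1, 2, 3, 7}, {4, 5, 6, 8}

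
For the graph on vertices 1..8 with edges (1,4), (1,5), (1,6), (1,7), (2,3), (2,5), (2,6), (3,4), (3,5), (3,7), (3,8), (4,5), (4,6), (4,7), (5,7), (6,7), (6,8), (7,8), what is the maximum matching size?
4 (matching: (1,6), (2,5), (3,4), (7,8); upper bound floor(n/2) = floor(8/2) = 4)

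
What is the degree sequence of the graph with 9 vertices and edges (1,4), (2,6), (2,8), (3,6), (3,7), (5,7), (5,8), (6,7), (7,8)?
[4, 3, 3, 2, 2, 2, 1, 1, 0] (degrees: deg(1)=1, deg(2)=2, deg(3)=2, deg(4)=1, deg(5)=2, deg(6)=3, deg(7)=4, deg(8)=3, deg(9)=0)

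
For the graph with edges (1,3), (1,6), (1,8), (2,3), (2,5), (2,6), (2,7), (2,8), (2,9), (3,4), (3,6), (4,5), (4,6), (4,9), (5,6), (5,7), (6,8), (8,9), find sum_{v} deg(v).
36 (handshake: sum of degrees = 2|E| = 2 x 18 = 36)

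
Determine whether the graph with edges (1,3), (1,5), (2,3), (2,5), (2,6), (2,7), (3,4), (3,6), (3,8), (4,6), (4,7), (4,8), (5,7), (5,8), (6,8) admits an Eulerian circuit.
No (2 vertices have odd degree: {3, 7}; Eulerian circuit requires 0)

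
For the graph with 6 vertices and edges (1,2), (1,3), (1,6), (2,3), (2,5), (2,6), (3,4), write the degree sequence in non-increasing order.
[4, 3, 3, 2, 1, 1] (degrees: deg(1)=3, deg(2)=4, deg(3)=3, deg(4)=1, deg(5)=1, deg(6)=2)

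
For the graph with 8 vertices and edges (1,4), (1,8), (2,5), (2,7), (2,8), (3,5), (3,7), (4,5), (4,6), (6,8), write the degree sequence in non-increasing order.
[3, 3, 3, 3, 2, 2, 2, 2] (degrees: deg(1)=2, deg(2)=3, deg(3)=2, deg(4)=3, deg(5)=3, deg(6)=2, deg(7)=2, deg(8)=3)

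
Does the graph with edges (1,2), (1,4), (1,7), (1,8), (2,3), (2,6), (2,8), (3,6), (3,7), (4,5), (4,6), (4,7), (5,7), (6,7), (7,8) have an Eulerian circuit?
No (2 vertices have odd degree: {3, 8}; Eulerian circuit requires 0)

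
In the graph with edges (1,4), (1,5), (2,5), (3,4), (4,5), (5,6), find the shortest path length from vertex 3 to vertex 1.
2 (path: 3 -> 4 -> 1, 2 edges)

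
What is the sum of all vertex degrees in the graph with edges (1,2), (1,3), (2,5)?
6 (handshake: sum of degrees = 2|E| = 2 x 3 = 6)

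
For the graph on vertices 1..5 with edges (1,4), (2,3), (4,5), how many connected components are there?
2 (components: {1, 4, 5}, {2, 3})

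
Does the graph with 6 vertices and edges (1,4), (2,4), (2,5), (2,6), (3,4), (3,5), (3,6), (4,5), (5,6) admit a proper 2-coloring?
No (odd cycle of length 3: 3 -> 4 -> 5 -> 3)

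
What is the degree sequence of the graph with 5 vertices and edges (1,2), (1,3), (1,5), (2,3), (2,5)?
[3, 3, 2, 2, 0] (degrees: deg(1)=3, deg(2)=3, deg(3)=2, deg(4)=0, deg(5)=2)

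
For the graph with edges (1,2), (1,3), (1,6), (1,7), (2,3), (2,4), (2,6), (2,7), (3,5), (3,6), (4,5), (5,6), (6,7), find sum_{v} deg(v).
26 (handshake: sum of degrees = 2|E| = 2 x 13 = 26)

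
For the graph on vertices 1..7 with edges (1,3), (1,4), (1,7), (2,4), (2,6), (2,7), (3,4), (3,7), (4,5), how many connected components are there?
1 (components: {1, 2, 3, 4, 5, 6, 7})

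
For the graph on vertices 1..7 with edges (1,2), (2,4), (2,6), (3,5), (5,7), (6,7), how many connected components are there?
1 (components: {1, 2, 3, 4, 5, 6, 7})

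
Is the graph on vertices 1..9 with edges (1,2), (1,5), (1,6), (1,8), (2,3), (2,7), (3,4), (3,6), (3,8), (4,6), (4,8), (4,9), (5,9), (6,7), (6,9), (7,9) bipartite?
No (odd cycle of length 5: 7 -> 2 -> 1 -> 5 -> 9 -> 7)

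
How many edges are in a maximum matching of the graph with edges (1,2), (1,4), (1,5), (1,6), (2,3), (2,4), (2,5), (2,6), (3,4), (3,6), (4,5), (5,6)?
3 (matching: (1,5), (2,4), (3,6); upper bound floor(n/2) = floor(6/2) = 3)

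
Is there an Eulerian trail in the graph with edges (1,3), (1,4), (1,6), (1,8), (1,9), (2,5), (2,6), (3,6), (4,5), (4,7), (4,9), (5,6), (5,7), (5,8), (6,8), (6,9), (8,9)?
Yes (the graph is connected and exactly 2 vertices have odd degree: {1, 5}; any Eulerian path must start and end at those)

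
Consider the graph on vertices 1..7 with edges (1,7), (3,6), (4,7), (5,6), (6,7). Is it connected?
No, it has 2 components: {1, 3, 4, 5, 6, 7}, {2}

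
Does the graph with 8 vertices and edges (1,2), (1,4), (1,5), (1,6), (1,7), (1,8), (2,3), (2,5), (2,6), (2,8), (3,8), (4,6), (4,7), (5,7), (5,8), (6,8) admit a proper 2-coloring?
No (odd cycle of length 3: 6 -> 1 -> 8 -> 6)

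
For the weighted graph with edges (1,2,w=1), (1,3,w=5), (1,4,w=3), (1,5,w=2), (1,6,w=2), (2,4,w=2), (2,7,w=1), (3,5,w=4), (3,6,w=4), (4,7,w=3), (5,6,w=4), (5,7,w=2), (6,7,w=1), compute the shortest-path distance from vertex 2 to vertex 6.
2 (path: 2 -> 7 -> 6; weights 1 + 1 = 2)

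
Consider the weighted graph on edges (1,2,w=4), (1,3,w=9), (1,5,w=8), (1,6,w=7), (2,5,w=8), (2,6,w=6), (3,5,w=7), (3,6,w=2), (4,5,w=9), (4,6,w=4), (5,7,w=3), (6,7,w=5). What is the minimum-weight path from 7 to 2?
11 (path: 7 -> 5 -> 2; weights 3 + 8 = 11)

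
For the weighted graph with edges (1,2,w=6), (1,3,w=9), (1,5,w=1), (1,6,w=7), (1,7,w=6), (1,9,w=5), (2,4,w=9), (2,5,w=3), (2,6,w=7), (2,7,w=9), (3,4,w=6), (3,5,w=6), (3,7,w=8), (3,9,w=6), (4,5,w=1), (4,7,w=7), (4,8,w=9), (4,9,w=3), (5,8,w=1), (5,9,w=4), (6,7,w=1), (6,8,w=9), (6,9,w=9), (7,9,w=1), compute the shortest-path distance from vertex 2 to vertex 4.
4 (path: 2 -> 5 -> 4; weights 3 + 1 = 4)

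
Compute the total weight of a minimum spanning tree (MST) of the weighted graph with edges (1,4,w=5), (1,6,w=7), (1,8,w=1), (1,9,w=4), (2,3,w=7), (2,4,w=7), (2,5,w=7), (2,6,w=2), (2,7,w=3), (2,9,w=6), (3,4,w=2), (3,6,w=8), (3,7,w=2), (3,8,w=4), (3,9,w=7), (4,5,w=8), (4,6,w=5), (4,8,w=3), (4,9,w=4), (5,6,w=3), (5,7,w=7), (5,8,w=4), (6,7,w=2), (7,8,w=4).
19 (MST edges: (1,8,w=1), (1,9,w=4), (2,6,w=2), (3,4,w=2), (3,7,w=2), (4,8,w=3), (5,6,w=3), (6,7,w=2); sum of weights 1 + 4 + 2 + 2 + 2 + 3 + 3 + 2 = 19)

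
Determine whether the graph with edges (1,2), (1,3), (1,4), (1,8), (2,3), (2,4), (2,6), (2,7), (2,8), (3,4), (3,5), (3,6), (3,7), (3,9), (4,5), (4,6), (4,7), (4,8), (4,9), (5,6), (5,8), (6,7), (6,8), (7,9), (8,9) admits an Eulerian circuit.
No (2 vertices have odd degree: {3, 7}; Eulerian circuit requires 0)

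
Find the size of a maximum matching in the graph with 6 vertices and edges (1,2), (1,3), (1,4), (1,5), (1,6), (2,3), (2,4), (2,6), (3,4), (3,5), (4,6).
3 (matching: (1,2), (3,5), (4,6); upper bound floor(n/2) = floor(6/2) = 3)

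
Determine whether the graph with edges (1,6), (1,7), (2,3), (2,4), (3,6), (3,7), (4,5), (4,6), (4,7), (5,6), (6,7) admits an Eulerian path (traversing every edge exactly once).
Yes (the graph is connected and exactly 2 vertices have odd degree: {3, 6}; any Eulerian path must start and end at those)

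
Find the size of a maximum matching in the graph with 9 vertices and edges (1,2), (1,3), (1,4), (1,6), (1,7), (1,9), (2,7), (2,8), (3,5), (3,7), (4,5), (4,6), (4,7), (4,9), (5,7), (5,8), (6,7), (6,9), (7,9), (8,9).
4 (matching: (1,7), (3,5), (4,6), (8,9); upper bound floor(n/2) = floor(9/2) = 4)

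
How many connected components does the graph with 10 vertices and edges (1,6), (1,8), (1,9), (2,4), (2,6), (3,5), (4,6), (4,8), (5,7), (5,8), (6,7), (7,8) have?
2 (components: {1, 2, 3, 4, 5, 6, 7, 8, 9}, {10})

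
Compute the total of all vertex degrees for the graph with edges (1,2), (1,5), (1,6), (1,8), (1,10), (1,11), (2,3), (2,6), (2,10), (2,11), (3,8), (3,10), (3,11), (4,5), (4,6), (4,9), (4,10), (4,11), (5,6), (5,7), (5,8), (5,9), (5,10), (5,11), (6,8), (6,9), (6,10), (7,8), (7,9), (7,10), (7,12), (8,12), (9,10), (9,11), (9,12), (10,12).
72 (handshake: sum of degrees = 2|E| = 2 x 36 = 72)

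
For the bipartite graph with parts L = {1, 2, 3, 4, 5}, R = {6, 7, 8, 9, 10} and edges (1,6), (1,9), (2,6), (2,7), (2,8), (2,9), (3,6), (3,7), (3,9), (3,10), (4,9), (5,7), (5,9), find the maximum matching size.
5 (matching: (1,6), (2,8), (3,10), (4,9), (5,7); upper bound min(|L|,|R|) = min(5,5) = 5)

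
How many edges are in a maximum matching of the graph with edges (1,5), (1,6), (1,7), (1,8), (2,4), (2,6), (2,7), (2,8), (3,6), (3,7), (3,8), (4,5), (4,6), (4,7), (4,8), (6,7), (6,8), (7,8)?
4 (matching: (1,8), (2,7), (3,6), (4,5); upper bound floor(n/2) = floor(8/2) = 4)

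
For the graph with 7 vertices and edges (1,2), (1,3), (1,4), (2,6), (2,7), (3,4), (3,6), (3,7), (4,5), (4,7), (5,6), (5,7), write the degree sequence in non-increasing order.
[4, 4, 4, 3, 3, 3, 3] (degrees: deg(1)=3, deg(2)=3, deg(3)=4, deg(4)=4, deg(5)=3, deg(6)=3, deg(7)=4)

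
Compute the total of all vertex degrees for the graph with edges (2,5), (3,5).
4 (handshake: sum of degrees = 2|E| = 2 x 2 = 4)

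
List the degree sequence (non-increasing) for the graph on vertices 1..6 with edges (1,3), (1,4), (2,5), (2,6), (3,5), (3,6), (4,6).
[3, 3, 2, 2, 2, 2] (degrees: deg(1)=2, deg(2)=2, deg(3)=3, deg(4)=2, deg(5)=2, deg(6)=3)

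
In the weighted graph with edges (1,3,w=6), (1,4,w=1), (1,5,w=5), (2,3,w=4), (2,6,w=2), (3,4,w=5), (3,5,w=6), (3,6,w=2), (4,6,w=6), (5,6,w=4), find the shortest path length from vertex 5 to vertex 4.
6 (path: 5 -> 1 -> 4; weights 5 + 1 = 6)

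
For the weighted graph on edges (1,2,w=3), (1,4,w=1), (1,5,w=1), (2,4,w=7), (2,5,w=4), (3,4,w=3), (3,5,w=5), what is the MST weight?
8 (MST edges: (1,2,w=3), (1,4,w=1), (1,5,w=1), (3,4,w=3); sum of weights 3 + 1 + 1 + 3 = 8)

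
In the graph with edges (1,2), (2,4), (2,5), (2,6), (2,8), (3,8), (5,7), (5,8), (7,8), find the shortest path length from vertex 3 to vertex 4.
3 (path: 3 -> 8 -> 2 -> 4, 3 edges)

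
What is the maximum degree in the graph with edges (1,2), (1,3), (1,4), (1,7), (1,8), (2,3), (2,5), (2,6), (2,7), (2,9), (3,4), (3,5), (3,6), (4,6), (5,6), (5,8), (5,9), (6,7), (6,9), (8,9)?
6 (attained at vertices 2, 6)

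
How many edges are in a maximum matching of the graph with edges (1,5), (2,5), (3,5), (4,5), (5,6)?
1 (matching: (5,6); upper bound floor(n/2) = floor(6/2) = 3)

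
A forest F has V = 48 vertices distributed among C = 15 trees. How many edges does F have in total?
33 (Each of the 15 component trees on V_i vertices has V_i - 1 edges; summing gives V - C = 48 - 15 = 33)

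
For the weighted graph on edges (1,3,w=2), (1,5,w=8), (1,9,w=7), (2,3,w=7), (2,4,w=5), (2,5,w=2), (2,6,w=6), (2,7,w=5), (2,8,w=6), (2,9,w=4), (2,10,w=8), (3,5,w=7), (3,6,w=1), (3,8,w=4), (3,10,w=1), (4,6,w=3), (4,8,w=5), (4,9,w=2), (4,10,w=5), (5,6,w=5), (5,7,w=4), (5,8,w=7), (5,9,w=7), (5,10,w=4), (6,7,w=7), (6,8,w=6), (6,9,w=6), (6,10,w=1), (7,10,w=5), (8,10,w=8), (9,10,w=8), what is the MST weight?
23 (MST edges: (1,3,w=2), (2,5,w=2), (2,9,w=4), (3,6,w=1), (3,8,w=4), (3,10,w=1), (4,6,w=3), (4,9,w=2), (5,7,w=4); sum of weights 2 + 2 + 4 + 1 + 4 + 1 + 3 + 2 + 4 = 23)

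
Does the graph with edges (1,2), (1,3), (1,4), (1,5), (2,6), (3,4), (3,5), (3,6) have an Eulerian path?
Yes — and in fact it has an Eulerian circuit (the graph is connected and all 6 vertices have even degree)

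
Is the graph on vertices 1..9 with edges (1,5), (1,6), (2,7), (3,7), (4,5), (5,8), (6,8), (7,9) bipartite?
Yes. Partition: {1, 2, 3, 4, 8, 9}, {5, 6, 7}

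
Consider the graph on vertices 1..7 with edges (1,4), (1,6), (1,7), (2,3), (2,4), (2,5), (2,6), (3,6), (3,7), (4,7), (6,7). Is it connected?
Yes (BFS from 1 visits [1, 4, 6, 7, 2, 3, 5] — all 7 vertices reached)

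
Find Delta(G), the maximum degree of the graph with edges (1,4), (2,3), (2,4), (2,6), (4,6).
3 (attained at vertices 2, 4)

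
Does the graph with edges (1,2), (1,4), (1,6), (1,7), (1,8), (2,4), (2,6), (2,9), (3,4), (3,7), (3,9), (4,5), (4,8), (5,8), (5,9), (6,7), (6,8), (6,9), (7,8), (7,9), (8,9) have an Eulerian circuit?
No (6 vertices have odd degree: {1, 3, 4, 5, 6, 7}; Eulerian circuit requires 0)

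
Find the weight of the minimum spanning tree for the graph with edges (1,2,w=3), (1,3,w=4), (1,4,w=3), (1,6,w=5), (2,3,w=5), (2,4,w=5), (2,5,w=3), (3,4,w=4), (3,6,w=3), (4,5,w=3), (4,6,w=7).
16 (MST edges: (1,2,w=3), (1,3,w=4), (1,4,w=3), (2,5,w=3), (3,6,w=3); sum of weights 3 + 4 + 3 + 3 + 3 = 16)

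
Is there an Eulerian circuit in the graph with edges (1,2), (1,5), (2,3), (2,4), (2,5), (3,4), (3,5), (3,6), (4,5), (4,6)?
Yes (the graph is connected and all 6 vertices have even degree)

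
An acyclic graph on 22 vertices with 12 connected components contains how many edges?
10 (Each of the 12 component trees on V_i vertices has V_i - 1 edges; summing gives V - C = 22 - 12 = 10)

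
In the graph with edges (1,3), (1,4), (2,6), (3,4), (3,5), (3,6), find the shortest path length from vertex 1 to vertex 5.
2 (path: 1 -> 3 -> 5, 2 edges)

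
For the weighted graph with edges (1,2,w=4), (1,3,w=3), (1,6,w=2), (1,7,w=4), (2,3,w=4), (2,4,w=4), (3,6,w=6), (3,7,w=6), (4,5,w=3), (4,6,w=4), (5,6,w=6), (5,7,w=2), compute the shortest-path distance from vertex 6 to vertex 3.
5 (path: 6 -> 1 -> 3; weights 2 + 3 = 5)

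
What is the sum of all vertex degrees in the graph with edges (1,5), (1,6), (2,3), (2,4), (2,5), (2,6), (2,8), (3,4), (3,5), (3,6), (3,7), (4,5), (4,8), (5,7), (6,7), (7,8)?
32 (handshake: sum of degrees = 2|E| = 2 x 16 = 32)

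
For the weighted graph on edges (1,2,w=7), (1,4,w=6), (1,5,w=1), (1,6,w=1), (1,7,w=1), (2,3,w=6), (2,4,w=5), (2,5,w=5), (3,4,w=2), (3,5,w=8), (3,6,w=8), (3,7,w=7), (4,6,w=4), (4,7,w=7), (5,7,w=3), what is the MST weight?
14 (MST edges: (1,5,w=1), (1,6,w=1), (1,7,w=1), (2,5,w=5), (3,4,w=2), (4,6,w=4); sum of weights 1 + 1 + 1 + 5 + 2 + 4 = 14)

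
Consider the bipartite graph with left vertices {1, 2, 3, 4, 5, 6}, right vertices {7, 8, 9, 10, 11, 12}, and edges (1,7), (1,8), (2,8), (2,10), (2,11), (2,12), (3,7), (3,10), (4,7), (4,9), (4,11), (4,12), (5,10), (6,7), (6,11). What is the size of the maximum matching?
6 (matching: (1,8), (2,12), (3,7), (4,9), (5,10), (6,11); upper bound min(|L|,|R|) = min(6,6) = 6)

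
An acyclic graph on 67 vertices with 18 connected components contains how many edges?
49 (Each of the 18 component trees on V_i vertices has V_i - 1 edges; summing gives V - C = 67 - 18 = 49)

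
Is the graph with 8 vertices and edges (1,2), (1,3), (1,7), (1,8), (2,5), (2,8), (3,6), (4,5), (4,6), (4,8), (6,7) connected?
Yes (BFS from 1 visits [1, 2, 3, 7, 8, 5, 6, 4] — all 8 vertices reached)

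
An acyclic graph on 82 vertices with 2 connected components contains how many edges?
80 (Each of the 2 component trees on V_i vertices has V_i - 1 edges; summing gives V - C = 82 - 2 = 80)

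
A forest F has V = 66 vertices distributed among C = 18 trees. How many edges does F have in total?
48 (Each of the 18 component trees on V_i vertices has V_i - 1 edges; summing gives V - C = 66 - 18 = 48)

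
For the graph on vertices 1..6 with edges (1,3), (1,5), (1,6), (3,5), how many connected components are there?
3 (components: {1, 3, 5, 6}, {2}, {4})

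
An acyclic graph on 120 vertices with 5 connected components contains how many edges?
115 (Each of the 5 component trees on V_i vertices has V_i - 1 edges; summing gives V - C = 120 - 5 = 115)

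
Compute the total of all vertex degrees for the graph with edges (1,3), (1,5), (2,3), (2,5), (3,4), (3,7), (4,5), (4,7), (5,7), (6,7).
20 (handshake: sum of degrees = 2|E| = 2 x 10 = 20)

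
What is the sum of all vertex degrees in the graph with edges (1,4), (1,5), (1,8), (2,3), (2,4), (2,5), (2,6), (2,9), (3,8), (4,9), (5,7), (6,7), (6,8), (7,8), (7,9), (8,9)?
32 (handshake: sum of degrees = 2|E| = 2 x 16 = 32)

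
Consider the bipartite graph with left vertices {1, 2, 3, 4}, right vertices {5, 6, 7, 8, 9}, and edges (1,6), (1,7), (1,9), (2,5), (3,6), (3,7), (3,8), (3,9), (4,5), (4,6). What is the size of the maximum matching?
4 (matching: (1,9), (2,5), (3,8), (4,6); upper bound min(|L|,|R|) = min(4,5) = 4)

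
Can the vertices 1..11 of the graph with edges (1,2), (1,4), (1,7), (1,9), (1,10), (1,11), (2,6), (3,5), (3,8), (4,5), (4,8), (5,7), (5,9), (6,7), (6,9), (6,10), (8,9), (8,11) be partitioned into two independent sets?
Yes. Partition: {1, 5, 6, 8}, {2, 3, 4, 7, 9, 10, 11}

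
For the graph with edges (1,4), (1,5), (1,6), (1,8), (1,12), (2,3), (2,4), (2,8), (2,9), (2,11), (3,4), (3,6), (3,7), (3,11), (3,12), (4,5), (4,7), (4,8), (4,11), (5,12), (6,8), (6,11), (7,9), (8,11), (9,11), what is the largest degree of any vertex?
7 (attained at vertex 4)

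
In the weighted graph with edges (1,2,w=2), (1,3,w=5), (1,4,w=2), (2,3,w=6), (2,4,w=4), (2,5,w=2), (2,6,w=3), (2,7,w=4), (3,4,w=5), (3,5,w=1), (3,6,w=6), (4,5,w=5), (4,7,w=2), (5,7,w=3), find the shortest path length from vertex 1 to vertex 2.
2 (path: 1 -> 2; weights 2 = 2)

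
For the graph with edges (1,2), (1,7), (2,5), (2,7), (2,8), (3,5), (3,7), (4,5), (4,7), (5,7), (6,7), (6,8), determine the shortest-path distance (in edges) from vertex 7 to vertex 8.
2 (path: 7 -> 2 -> 8, 2 edges)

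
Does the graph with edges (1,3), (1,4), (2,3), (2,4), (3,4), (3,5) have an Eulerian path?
Yes (the graph is connected and exactly 2 vertices have odd degree: {4, 5}; any Eulerian path must start and end at those)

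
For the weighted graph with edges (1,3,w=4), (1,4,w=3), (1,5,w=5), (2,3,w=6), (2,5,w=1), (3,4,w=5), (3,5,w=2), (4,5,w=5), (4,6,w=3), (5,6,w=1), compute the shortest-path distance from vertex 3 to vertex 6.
3 (path: 3 -> 5 -> 6; weights 2 + 1 = 3)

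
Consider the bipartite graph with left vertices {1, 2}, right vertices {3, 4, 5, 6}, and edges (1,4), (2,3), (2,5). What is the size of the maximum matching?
2 (matching: (1,4), (2,5); upper bound min(|L|,|R|) = min(2,4) = 2)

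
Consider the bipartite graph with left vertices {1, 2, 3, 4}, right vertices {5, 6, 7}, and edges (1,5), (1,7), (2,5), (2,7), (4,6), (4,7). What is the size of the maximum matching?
3 (matching: (1,7), (2,5), (4,6); upper bound min(|L|,|R|) = min(4,3) = 3)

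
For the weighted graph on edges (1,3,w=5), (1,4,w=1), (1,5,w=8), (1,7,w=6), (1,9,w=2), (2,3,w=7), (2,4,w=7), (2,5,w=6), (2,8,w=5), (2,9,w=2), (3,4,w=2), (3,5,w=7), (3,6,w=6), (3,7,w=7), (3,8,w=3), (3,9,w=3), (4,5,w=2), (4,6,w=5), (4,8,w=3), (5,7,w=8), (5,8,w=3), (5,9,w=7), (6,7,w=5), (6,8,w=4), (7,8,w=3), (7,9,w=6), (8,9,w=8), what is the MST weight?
19 (MST edges: (1,4,w=1), (1,9,w=2), (2,9,w=2), (3,4,w=2), (3,8,w=3), (4,5,w=2), (6,8,w=4), (7,8,w=3); sum of weights 1 + 2 + 2 + 2 + 3 + 2 + 4 + 3 = 19)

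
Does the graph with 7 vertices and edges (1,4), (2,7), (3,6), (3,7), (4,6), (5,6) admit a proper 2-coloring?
Yes. Partition: {1, 6, 7}, {2, 3, 4, 5}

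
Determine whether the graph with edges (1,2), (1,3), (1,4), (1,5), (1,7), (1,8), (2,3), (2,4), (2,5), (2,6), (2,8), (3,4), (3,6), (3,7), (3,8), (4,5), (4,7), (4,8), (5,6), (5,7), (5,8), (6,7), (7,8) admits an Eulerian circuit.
Yes (the graph is connected and all 8 vertices have even degree)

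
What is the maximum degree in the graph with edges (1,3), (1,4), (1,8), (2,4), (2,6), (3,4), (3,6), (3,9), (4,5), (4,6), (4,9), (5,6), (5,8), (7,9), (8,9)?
6 (attained at vertex 4)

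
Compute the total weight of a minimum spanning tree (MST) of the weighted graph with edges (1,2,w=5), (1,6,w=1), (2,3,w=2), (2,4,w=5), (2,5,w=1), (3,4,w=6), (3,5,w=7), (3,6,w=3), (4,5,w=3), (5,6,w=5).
10 (MST edges: (1,6,w=1), (2,3,w=2), (2,5,w=1), (3,6,w=3), (4,5,w=3); sum of weights 1 + 2 + 1 + 3 + 3 = 10)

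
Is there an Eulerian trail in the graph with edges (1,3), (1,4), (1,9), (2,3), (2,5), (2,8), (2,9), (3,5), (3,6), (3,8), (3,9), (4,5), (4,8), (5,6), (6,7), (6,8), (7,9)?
Yes (the graph is connected and exactly 2 vertices have odd degree: {1, 4}; any Eulerian path must start and end at those)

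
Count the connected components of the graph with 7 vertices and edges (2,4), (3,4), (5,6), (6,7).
3 (components: {1}, {2, 3, 4}, {5, 6, 7})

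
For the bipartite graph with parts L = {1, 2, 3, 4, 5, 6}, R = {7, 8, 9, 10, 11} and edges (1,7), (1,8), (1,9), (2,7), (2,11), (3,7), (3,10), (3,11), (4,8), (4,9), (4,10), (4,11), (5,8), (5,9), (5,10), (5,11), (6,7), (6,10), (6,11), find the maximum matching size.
5 (matching: (1,9), (2,11), (3,10), (4,8), (6,7); upper bound min(|L|,|R|) = min(6,5) = 5)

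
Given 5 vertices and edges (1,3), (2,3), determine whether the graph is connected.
No, it has 3 components: {1, 2, 3}, {4}, {5}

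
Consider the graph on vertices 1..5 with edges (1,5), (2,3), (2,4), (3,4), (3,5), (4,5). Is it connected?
Yes (BFS from 1 visits [1, 5, 3, 4, 2] — all 5 vertices reached)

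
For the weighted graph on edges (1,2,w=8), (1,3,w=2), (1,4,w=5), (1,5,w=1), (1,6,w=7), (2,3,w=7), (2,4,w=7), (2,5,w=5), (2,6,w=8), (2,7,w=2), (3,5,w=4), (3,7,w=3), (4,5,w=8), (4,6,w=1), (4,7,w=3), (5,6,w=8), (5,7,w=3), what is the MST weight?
12 (MST edges: (1,3,w=2), (1,5,w=1), (2,7,w=2), (3,7,w=3), (4,6,w=1), (4,7,w=3); sum of weights 2 + 1 + 2 + 3 + 1 + 3 = 12)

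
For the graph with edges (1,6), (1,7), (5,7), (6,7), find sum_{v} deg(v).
8 (handshake: sum of degrees = 2|E| = 2 x 4 = 8)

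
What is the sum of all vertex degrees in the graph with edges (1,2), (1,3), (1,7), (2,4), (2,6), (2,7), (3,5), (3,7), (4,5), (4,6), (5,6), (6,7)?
24 (handshake: sum of degrees = 2|E| = 2 x 12 = 24)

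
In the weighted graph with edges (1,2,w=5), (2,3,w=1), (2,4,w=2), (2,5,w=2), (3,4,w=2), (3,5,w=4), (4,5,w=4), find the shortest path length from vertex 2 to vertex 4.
2 (path: 2 -> 4; weights 2 = 2)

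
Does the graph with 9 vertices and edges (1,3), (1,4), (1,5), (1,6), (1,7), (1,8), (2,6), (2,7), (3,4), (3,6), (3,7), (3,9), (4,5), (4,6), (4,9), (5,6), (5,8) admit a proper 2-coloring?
No (odd cycle of length 3: 3 -> 1 -> 6 -> 3)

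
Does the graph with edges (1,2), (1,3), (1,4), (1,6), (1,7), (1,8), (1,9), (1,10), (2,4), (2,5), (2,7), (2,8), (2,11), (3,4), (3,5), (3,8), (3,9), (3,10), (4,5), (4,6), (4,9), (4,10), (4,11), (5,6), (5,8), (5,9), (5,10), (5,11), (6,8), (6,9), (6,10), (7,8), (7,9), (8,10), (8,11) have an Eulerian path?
Yes — and in fact it has an Eulerian circuit (the graph is connected and all 11 vertices have even degree)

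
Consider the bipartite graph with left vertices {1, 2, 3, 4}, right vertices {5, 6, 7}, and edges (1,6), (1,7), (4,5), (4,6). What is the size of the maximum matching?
2 (matching: (1,7), (4,6); upper bound min(|L|,|R|) = min(4,3) = 3)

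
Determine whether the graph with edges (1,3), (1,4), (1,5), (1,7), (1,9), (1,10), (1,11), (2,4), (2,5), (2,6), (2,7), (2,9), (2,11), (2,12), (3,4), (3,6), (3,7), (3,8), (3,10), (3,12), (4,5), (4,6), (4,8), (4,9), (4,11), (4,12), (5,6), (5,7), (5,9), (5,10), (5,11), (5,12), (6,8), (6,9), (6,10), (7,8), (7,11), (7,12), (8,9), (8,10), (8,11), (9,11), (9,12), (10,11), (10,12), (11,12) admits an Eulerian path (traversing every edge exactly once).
No (10 vertices have odd degree: {1, 2, 3, 4, 5, 6, 7, 8, 10, 11}; Eulerian path requires 0 or 2)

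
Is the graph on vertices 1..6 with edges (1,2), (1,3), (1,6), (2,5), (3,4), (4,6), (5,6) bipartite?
Yes. Partition: {1, 4, 5}, {2, 3, 6}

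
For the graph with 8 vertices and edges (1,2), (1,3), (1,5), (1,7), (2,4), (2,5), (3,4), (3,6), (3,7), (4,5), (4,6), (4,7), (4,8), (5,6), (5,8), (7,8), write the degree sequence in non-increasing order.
[6, 5, 4, 4, 4, 3, 3, 3] (degrees: deg(1)=4, deg(2)=3, deg(3)=4, deg(4)=6, deg(5)=5, deg(6)=3, deg(7)=4, deg(8)=3)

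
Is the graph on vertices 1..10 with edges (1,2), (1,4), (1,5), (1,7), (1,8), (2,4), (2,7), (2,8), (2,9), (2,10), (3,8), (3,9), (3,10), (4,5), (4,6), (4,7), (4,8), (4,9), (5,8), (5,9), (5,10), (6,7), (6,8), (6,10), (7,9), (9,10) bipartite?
No (odd cycle of length 3: 7 -> 1 -> 2 -> 7)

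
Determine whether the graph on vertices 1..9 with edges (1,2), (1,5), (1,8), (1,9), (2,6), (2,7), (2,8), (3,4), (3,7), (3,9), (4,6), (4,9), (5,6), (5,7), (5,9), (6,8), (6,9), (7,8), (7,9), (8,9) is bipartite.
No (odd cycle of length 3: 5 -> 1 -> 9 -> 5)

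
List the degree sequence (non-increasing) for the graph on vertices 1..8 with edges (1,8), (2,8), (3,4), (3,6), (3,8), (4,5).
[3, 3, 2, 1, 1, 1, 1, 0] (degrees: deg(1)=1, deg(2)=1, deg(3)=3, deg(4)=2, deg(5)=1, deg(6)=1, deg(7)=0, deg(8)=3)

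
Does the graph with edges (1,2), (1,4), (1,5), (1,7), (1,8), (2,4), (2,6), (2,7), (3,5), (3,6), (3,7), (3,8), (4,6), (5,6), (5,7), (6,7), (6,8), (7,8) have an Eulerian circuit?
No (2 vertices have odd degree: {1, 4}; Eulerian circuit requires 0)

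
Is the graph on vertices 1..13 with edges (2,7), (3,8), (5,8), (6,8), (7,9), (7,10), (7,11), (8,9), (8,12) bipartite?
Yes. Partition: {1, 2, 3, 4, 5, 6, 9, 10, 11, 12, 13}, {7, 8}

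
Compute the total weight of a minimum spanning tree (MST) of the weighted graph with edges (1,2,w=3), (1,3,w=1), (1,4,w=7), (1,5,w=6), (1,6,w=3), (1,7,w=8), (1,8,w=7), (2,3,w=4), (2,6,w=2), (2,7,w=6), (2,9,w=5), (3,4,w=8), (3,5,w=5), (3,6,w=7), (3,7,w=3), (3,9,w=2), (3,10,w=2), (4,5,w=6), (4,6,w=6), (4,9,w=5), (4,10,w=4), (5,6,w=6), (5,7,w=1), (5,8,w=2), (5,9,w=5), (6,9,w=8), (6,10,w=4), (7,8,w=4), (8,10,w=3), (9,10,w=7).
20 (MST edges: (1,3,w=1), (1,6,w=3), (2,6,w=2), (3,7,w=3), (3,9,w=2), (3,10,w=2), (4,10,w=4), (5,7,w=1), (5,8,w=2); sum of weights 1 + 3 + 2 + 3 + 2 + 2 + 4 + 1 + 2 = 20)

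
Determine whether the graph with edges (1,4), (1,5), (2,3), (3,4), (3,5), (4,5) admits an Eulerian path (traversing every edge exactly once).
No (4 vertices have odd degree: {2, 3, 4, 5}; Eulerian path requires 0 or 2)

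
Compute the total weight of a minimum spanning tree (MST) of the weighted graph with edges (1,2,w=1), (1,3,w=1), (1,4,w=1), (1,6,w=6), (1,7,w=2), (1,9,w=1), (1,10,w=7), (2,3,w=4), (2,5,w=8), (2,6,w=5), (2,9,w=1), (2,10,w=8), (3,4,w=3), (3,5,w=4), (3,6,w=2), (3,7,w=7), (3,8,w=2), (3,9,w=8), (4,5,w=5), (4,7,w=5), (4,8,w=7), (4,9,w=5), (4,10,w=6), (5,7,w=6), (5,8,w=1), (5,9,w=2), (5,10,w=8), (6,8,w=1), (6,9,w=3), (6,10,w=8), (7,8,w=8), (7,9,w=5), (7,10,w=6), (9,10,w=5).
15 (MST edges: (1,2,w=1), (1,3,w=1), (1,4,w=1), (1,7,w=2), (1,9,w=1), (3,6,w=2), (5,8,w=1), (6,8,w=1), (9,10,w=5); sum of weights 1 + 1 + 1 + 2 + 1 + 2 + 1 + 1 + 5 = 15)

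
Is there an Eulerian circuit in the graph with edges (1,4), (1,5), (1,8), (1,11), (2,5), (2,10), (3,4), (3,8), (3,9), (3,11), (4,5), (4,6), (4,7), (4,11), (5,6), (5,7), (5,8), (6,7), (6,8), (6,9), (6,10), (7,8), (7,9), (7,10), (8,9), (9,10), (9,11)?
Yes (the graph is connected and all 11 vertices have even degree)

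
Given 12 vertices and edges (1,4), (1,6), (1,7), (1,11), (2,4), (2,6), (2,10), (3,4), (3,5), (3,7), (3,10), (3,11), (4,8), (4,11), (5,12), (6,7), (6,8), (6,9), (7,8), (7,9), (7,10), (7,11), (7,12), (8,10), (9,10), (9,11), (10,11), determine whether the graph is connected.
Yes (BFS from 1 visits [1, 4, 6, 7, 11, 2, 3, 8, 9, 10, 12, 5] — all 12 vertices reached)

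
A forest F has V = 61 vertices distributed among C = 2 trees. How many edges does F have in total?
59 (Each of the 2 component trees on V_i vertices has V_i - 1 edges; summing gives V - C = 61 - 2 = 59)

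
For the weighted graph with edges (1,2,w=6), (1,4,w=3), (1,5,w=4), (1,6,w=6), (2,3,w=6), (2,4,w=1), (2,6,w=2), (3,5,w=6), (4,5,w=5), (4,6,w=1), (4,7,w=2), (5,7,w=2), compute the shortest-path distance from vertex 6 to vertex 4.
1 (path: 6 -> 4; weights 1 = 1)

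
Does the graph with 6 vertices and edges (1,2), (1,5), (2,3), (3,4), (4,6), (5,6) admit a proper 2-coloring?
Yes. Partition: {1, 3, 6}, {2, 4, 5}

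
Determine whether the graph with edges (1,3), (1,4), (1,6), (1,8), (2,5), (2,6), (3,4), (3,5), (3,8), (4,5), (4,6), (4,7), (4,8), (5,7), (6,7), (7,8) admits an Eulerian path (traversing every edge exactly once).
Yes — and in fact it has an Eulerian circuit (the graph is connected and all 8 vertices have even degree)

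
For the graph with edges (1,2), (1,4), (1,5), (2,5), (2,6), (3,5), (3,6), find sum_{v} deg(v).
14 (handshake: sum of degrees = 2|E| = 2 x 7 = 14)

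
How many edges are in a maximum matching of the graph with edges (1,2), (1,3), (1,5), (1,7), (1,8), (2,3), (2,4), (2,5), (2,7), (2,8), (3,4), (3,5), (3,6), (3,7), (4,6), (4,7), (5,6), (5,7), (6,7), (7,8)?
4 (matching: (1,5), (2,8), (3,6), (4,7); upper bound floor(n/2) = floor(8/2) = 4)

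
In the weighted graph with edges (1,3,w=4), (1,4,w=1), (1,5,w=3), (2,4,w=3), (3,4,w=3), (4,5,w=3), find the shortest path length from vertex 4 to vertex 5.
3 (path: 4 -> 5; weights 3 = 3)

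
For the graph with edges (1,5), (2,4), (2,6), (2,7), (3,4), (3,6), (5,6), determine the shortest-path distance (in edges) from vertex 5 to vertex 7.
3 (path: 5 -> 6 -> 2 -> 7, 3 edges)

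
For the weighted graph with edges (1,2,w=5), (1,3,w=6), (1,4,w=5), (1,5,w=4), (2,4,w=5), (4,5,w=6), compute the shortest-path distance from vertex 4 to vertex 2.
5 (path: 4 -> 2; weights 5 = 5)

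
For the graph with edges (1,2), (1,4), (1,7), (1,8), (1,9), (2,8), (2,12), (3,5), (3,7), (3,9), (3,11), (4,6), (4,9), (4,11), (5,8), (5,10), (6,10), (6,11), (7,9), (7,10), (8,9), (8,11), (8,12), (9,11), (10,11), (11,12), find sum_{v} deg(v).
52 (handshake: sum of degrees = 2|E| = 2 x 26 = 52)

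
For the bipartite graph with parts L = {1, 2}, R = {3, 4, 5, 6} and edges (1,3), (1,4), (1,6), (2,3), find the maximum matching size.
2 (matching: (1,6), (2,3); upper bound min(|L|,|R|) = min(2,4) = 2)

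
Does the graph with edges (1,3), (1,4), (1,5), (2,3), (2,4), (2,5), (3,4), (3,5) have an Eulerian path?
No (4 vertices have odd degree: {1, 2, 4, 5}; Eulerian path requires 0 or 2)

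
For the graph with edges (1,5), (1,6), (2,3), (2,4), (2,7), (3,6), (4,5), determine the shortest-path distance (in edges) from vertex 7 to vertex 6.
3 (path: 7 -> 2 -> 3 -> 6, 3 edges)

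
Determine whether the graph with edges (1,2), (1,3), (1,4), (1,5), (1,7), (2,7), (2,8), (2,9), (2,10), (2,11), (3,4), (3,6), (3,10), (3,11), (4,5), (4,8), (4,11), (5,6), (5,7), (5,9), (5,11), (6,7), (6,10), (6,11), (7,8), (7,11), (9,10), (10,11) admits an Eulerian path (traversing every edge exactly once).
No (8 vertices have odd degree: {1, 3, 4, 6, 8, 9, 10, 11}; Eulerian path requires 0 or 2)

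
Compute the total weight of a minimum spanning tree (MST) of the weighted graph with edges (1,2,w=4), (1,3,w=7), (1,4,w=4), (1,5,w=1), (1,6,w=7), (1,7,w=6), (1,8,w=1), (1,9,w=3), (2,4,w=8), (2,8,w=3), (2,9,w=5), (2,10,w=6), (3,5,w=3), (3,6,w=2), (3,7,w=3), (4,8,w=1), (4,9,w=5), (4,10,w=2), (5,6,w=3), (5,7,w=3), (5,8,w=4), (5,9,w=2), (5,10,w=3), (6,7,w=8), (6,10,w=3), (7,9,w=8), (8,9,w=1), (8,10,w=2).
17 (MST edges: (1,5,w=1), (1,8,w=1), (2,8,w=3), (3,5,w=3), (3,6,w=2), (3,7,w=3), (4,8,w=1), (4,10,w=2), (8,9,w=1); sum of weights 1 + 1 + 3 + 3 + 2 + 3 + 1 + 2 + 1 = 17)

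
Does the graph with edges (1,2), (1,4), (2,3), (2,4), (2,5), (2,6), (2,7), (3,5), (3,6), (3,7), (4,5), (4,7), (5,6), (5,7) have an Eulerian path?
Yes (the graph is connected and exactly 2 vertices have odd degree: {5, 6}; any Eulerian path must start and end at those)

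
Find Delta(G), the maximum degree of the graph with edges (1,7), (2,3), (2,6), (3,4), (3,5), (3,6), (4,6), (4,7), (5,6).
4 (attained at vertices 3, 6)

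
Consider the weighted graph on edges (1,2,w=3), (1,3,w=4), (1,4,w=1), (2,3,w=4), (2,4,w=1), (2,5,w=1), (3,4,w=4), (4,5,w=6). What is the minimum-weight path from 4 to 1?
1 (path: 4 -> 1; weights 1 = 1)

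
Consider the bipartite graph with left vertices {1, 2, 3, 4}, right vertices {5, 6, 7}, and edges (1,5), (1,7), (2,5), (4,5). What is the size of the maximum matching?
2 (matching: (1,7), (2,5); upper bound min(|L|,|R|) = min(4,3) = 3)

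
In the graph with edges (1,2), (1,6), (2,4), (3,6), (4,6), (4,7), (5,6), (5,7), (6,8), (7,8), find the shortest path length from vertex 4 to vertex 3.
2 (path: 4 -> 6 -> 3, 2 edges)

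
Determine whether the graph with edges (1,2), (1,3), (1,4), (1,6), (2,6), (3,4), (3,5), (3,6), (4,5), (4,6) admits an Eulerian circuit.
Yes (the graph is connected and all 6 vertices have even degree)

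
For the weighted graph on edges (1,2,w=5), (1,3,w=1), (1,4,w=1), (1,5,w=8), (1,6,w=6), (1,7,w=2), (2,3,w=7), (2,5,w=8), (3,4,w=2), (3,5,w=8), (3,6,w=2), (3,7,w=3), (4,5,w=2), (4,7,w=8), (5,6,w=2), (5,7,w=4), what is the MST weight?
13 (MST edges: (1,2,w=5), (1,3,w=1), (1,4,w=1), (1,7,w=2), (3,6,w=2), (4,5,w=2); sum of weights 5 + 1 + 1 + 2 + 2 + 2 = 13)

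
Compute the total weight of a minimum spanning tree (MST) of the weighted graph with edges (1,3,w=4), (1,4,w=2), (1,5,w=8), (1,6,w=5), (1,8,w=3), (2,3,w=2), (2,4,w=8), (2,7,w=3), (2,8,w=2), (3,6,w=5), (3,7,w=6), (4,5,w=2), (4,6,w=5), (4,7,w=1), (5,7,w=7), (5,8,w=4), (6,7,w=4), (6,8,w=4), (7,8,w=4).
16 (MST edges: (1,4,w=2), (1,8,w=3), (2,3,w=2), (2,8,w=2), (4,5,w=2), (4,7,w=1), (6,8,w=4); sum of weights 2 + 3 + 2 + 2 + 2 + 1 + 4 = 16)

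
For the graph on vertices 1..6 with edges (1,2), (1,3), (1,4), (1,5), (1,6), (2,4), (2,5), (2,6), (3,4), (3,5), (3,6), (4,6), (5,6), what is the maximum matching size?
3 (matching: (1,2), (3,5), (4,6); upper bound floor(n/2) = floor(6/2) = 3)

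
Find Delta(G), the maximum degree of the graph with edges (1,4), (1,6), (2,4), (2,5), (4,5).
3 (attained at vertex 4)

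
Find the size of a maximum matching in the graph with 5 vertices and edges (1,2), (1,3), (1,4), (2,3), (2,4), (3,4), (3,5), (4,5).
2 (matching: (1,4), (3,5); upper bound floor(n/2) = floor(5/2) = 2)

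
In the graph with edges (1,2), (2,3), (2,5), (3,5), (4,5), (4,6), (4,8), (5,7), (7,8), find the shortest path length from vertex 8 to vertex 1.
4 (path: 8 -> 7 -> 5 -> 2 -> 1, 4 edges)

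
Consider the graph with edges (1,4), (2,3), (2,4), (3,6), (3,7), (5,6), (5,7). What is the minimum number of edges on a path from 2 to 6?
2 (path: 2 -> 3 -> 6, 2 edges)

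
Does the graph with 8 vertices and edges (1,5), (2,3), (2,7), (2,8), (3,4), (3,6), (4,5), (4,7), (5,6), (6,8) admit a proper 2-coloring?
Yes. Partition: {1, 2, 4, 6}, {3, 5, 7, 8}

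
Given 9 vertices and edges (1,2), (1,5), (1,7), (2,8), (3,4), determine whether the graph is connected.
No, it has 4 components: {1, 2, 5, 7, 8}, {3, 4}, {6}, {9}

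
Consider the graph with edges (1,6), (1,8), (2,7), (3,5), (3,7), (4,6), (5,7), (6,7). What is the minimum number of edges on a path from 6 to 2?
2 (path: 6 -> 7 -> 2, 2 edges)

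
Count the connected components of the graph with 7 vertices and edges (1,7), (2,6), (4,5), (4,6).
3 (components: {1, 7}, {2, 4, 5, 6}, {3})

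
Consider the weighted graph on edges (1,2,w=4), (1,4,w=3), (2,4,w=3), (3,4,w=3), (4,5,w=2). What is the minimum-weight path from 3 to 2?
6 (path: 3 -> 4 -> 2; weights 3 + 3 = 6)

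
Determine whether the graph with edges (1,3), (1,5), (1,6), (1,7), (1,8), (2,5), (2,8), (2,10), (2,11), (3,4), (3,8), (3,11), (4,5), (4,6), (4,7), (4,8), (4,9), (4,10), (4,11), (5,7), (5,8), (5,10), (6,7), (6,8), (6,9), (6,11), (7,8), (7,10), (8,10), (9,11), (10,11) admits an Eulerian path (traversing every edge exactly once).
Yes (the graph is connected and exactly 2 vertices have odd degree: {1, 9}; any Eulerian path must start and end at those)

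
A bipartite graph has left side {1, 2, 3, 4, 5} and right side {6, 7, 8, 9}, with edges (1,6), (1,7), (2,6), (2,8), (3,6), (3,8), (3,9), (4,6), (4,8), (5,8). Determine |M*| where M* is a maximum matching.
4 (matching: (1,7), (2,8), (3,9), (4,6); upper bound min(|L|,|R|) = min(5,4) = 4)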